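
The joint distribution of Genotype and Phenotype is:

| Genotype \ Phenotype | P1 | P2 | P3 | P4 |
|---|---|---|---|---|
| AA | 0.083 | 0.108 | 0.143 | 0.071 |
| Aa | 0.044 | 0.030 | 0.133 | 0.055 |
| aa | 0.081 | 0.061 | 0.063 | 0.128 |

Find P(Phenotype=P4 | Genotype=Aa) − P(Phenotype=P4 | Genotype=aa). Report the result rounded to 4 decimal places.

-0.1745

P(Genotype=Aa) = 0.044 + 0.030 + 0.133 + 0.055 = 0.262; P(Phenotype=P4 | Genotype=Aa) = 0.055/0.262 = 0.20992.
P(Genotype=aa) = 0.081 + 0.061 + 0.063 + 0.128 = 0.333; P(Phenotype=P4 | Genotype=aa) = 0.128/0.333 = 0.38438.
Difference = -0.1745.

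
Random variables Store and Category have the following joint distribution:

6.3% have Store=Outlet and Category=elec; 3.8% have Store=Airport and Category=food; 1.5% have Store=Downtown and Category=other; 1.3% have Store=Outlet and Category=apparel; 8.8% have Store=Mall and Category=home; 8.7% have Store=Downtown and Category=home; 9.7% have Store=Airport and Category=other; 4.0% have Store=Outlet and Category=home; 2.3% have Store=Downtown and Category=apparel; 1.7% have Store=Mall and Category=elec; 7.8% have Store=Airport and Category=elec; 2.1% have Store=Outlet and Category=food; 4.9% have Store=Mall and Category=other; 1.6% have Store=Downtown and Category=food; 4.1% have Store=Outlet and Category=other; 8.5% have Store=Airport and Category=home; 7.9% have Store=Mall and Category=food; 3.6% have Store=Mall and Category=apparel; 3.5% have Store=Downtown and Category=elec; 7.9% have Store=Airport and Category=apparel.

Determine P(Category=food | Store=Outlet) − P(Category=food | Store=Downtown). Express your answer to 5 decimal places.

P(Store=Outlet) = 0.021 + 0.013 + 0.063 + 0.040 + 0.041 = 0.178; P(Category=food | Store=Outlet) = 0.021/0.178 = 0.117978.
P(Store=Downtown) = 0.016 + 0.023 + 0.035 + 0.087 + 0.015 = 0.176; P(Category=food | Store=Downtown) = 0.016/0.176 = 0.090909.
Difference = 0.02707.

0.02707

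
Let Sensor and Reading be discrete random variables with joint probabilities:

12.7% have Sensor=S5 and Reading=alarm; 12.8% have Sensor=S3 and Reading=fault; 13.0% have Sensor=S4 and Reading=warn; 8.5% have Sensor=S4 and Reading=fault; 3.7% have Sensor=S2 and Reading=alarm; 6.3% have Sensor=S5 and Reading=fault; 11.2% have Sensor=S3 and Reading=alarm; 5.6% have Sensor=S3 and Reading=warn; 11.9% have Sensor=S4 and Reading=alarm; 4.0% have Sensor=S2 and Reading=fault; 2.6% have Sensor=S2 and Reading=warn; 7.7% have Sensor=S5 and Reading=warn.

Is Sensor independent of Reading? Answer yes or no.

no

P(Sensor=S3) = 0.296 and P(Reading=fault) = 0.316, so their product is 0.09354, but P(Sensor=S3, Reading=fault) = 0.128. Since these differ, Sensor and Reading are not independent.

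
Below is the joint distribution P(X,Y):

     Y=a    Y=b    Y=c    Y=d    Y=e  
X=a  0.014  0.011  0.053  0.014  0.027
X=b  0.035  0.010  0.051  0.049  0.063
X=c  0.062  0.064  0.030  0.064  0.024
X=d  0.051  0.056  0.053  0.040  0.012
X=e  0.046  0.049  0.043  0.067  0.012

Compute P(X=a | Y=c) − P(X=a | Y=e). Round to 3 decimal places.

0.035

P(Y=c) = 0.053 + 0.051 + 0.030 + 0.053 + 0.043 = 0.230; P(X=a | Y=c) = 0.053/0.230 = 0.2304.
P(Y=e) = 0.027 + 0.063 + 0.024 + 0.012 + 0.012 = 0.138; P(X=a | Y=e) = 0.027/0.138 = 0.1957.
Difference = 0.035.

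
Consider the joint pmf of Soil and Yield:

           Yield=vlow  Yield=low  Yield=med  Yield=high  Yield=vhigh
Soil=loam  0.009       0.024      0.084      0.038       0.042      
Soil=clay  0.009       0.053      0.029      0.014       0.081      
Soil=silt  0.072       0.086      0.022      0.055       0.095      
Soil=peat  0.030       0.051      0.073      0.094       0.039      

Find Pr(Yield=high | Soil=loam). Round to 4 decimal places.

P(Soil=loam) = 0.009 + 0.024 + 0.084 + 0.038 + 0.042 = 0.197.
P(Yield=high | Soil=loam) = 0.038/0.197 = 0.1929.

0.1929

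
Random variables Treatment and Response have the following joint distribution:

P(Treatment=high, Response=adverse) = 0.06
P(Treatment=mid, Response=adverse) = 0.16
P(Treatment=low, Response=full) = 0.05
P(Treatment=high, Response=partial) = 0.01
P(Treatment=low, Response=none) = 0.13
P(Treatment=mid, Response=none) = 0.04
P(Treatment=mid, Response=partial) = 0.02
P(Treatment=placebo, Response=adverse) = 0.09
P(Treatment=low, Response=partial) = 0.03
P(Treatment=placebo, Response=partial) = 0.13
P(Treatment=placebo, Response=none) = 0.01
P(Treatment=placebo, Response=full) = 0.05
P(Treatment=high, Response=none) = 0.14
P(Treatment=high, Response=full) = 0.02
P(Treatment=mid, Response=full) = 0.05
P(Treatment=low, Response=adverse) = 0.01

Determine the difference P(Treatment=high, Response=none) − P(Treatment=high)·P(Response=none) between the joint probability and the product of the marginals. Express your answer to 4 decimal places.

0.0664

P(Treatment=high) = 0.14 + 0.01 + 0.02 + 0.06 = 0.23.
P(Response=none) = 0.01 + 0.13 + 0.04 + 0.14 = 0.32.
P(Treatment=high, Response=none) − P(Treatment=high)P(Response=none) = 0.14 − 0.23×0.32 = 0.0664.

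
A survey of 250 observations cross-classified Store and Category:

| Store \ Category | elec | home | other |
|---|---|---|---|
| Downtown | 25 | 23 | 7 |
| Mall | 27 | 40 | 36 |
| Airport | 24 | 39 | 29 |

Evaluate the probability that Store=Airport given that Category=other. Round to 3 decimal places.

Total with Category=other: 7 + 36 + 29 = 72.
P(Store=Airport | Category=other) = 29/72 = 0.403.

0.403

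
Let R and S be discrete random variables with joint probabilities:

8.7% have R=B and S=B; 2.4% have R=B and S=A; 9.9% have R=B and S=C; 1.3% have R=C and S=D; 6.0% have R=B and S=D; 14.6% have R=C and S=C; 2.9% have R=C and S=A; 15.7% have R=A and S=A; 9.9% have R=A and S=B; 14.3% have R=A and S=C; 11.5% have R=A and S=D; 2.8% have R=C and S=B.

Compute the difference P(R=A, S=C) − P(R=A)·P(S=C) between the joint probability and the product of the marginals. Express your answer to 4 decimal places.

P(R=A) = 0.157 + 0.099 + 0.143 + 0.115 = 0.514.
P(S=C) = 0.143 + 0.099 + 0.146 = 0.388.
P(R=A, S=C) − P(R=A)P(S=C) = 0.143 − 0.514×0.388 = -0.0564.

-0.0564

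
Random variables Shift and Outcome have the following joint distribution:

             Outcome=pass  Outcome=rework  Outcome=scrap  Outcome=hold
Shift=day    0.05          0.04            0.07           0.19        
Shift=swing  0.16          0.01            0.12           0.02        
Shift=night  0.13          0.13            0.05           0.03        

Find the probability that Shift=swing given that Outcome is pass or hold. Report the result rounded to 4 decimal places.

0.3103

P(Outcome=pass) = 0.05 + 0.16 + 0.13 = 0.34.
P(Outcome=hold) = 0.19 + 0.02 + 0.03 = 0.24.
P(Outcome ∈ {pass, hold}) = 0.34 + 0.24 = 0.58; P(Shift=swing, Outcome ∈ {pass, hold}) = 0.16 + 0.02 = 0.18.
P(Shift=swing | Outcome ∈ {pass, hold}) = 0.18/0.58 = 0.3103.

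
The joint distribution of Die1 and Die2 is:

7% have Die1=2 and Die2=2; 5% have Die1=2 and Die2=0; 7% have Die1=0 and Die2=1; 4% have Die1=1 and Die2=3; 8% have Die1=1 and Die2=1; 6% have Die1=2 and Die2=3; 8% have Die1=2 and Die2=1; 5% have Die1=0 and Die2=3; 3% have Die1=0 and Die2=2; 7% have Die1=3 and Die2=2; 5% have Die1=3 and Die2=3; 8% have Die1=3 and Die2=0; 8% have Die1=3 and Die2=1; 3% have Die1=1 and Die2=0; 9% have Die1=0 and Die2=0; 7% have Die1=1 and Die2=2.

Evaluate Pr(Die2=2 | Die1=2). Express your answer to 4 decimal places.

P(Die1=2) = 0.05 + 0.08 + 0.07 + 0.06 = 0.26.
P(Die2=2 | Die1=2) = 0.07/0.26 = 0.2692.

0.2692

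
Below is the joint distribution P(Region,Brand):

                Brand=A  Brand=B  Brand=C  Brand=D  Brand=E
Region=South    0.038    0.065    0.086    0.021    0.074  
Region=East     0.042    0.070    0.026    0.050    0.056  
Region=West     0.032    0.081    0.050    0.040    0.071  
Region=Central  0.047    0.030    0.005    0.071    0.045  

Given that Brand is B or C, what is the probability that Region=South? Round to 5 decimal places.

0.36562

P(Brand=B) = 0.065 + 0.070 + 0.081 + 0.030 = 0.246.
P(Brand=C) = 0.086 + 0.026 + 0.050 + 0.005 = 0.167.
P(Brand ∈ {B, C}) = 0.246 + 0.167 = 0.413; P(Region=South, Brand ∈ {B, C}) = 0.065 + 0.086 = 0.151.
P(Region=South | Brand ∈ {B, C}) = 0.151/0.413 = 0.36562.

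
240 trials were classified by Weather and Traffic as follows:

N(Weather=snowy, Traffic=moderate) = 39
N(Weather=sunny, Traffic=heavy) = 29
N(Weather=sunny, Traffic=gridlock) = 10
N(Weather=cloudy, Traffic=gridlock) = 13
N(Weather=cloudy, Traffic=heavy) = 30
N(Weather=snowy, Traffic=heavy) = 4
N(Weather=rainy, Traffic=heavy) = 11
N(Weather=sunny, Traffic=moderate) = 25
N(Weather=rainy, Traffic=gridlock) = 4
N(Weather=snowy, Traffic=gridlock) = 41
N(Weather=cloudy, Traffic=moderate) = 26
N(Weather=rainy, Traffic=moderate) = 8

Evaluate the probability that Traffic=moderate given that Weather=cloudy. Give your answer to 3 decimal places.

Total with Weather=cloudy: 26 + 30 + 13 = 69.
P(Traffic=moderate | Weather=cloudy) = 26/69 = 0.377.

0.377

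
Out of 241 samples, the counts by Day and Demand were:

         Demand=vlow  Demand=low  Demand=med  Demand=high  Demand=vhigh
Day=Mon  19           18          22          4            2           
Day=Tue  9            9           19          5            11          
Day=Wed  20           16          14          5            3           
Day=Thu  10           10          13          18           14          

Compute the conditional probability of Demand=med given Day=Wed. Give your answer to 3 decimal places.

Total with Day=Wed: 20 + 16 + 14 + 5 + 3 = 58.
P(Demand=med | Day=Wed) = 14/58 = 0.241.

0.241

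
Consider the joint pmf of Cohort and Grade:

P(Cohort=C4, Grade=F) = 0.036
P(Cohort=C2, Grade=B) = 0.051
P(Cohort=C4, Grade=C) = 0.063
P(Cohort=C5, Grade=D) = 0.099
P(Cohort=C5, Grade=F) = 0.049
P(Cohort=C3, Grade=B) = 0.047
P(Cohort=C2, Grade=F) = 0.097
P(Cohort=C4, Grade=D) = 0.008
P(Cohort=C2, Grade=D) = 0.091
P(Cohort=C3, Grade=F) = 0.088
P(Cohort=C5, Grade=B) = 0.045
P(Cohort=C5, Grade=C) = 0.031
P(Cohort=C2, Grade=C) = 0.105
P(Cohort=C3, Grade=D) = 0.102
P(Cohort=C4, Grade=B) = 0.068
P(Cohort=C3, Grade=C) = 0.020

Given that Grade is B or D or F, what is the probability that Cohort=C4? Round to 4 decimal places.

0.1434

P(Grade=B) = 0.051 + 0.047 + 0.068 + 0.045 = 0.211.
P(Grade=D) = 0.091 + 0.102 + 0.008 + 0.099 = 0.300.
P(Grade=F) = 0.097 + 0.088 + 0.036 + 0.049 = 0.270.
P(Grade ∈ {B, D, F}) = 0.211 + 0.300 + 0.270 = 0.781; P(Cohort=C4, Grade ∈ {B, D, F}) = 0.068 + 0.008 + 0.036 = 0.112.
P(Cohort=C4 | Grade ∈ {B, D, F}) = 0.112/0.781 = 0.1434.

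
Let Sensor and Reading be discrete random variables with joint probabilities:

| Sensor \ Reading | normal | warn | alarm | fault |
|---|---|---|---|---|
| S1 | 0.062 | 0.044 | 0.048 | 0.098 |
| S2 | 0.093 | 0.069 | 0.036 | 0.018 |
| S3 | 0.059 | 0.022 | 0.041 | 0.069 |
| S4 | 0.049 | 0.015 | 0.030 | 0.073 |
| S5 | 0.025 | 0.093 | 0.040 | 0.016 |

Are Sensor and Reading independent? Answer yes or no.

P(Sensor=S5) = 0.174 and P(Reading=warn) = 0.243, so their product is 0.04228, but P(Sensor=S5, Reading=warn) = 0.093. Since these differ, Sensor and Reading are not independent.

no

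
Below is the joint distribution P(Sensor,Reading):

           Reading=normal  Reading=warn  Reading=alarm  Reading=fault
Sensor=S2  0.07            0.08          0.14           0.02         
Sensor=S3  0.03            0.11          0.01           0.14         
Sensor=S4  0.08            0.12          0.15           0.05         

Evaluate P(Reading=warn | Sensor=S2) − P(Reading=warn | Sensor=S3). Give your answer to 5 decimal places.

P(Sensor=S2) = 0.07 + 0.08 + 0.14 + 0.02 = 0.31; P(Reading=warn | Sensor=S2) = 0.08/0.31 = 0.258065.
P(Sensor=S3) = 0.03 + 0.11 + 0.01 + 0.14 = 0.29; P(Reading=warn | Sensor=S3) = 0.11/0.29 = 0.379310.
Difference = -0.12125.

-0.12125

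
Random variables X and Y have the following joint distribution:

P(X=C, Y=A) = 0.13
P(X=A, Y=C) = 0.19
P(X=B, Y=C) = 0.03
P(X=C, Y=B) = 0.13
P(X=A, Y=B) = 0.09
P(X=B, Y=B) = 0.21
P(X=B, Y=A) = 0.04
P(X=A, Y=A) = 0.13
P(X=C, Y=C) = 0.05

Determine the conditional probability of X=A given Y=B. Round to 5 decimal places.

0.20930

P(Y=B) = 0.09 + 0.21 + 0.13 = 0.43.
P(X=A | Y=B) = 0.09/0.43 = 0.20930.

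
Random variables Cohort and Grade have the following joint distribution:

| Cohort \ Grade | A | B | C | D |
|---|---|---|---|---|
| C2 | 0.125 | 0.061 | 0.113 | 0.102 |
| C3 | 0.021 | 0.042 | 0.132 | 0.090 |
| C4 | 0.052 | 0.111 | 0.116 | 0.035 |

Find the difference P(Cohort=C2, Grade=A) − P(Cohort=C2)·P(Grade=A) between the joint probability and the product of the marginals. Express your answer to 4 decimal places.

P(Cohort=C2) = 0.125 + 0.061 + 0.113 + 0.102 = 0.401.
P(Grade=A) = 0.125 + 0.021 + 0.052 = 0.198.
P(Cohort=C2, Grade=A) − P(Cohort=C2)P(Grade=A) = 0.125 − 0.401×0.198 = 0.0456.

0.0456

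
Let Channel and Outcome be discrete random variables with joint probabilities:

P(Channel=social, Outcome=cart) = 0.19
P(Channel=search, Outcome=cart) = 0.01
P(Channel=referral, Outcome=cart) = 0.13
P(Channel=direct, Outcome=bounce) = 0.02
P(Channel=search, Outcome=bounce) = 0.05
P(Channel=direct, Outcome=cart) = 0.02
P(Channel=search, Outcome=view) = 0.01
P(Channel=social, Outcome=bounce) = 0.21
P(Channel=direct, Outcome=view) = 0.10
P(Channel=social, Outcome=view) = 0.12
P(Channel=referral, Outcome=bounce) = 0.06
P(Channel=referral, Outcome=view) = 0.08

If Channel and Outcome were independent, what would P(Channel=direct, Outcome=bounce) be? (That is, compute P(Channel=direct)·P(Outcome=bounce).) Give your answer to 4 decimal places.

P(Channel=direct) = 0.02 + 0.10 + 0.02 = 0.14.
P(Outcome=bounce) = 0.05 + 0.21 + 0.02 + 0.06 = 0.34.
Product: 0.14 × 0.34 = 0.0476.

0.0476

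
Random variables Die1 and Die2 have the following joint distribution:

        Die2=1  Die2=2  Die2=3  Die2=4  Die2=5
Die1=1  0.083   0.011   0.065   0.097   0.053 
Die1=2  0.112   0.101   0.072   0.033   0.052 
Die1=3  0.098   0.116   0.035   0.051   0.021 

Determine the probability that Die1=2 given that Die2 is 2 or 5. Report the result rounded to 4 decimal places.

P(Die2=2) = 0.011 + 0.101 + 0.116 = 0.228.
P(Die2=5) = 0.053 + 0.052 + 0.021 = 0.126.
P(Die2 ∈ {2, 5}) = 0.228 + 0.126 = 0.354; P(Die1=2, Die2 ∈ {2, 5}) = 0.101 + 0.052 = 0.153.
P(Die1=2 | Die2 ∈ {2, 5}) = 0.153/0.354 = 0.4322.

0.4322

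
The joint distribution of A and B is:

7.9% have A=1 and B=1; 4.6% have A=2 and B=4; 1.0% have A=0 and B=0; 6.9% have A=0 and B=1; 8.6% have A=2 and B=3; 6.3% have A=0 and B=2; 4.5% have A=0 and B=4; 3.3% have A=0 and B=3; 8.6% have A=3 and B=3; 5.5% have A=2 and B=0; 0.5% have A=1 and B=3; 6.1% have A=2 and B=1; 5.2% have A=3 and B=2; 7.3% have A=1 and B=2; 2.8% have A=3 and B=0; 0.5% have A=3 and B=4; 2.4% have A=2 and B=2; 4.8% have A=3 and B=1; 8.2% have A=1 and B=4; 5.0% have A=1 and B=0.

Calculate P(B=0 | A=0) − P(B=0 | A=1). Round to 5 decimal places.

P(A=0) = 0.010 + 0.069 + 0.063 + 0.033 + 0.045 = 0.220; P(B=0 | A=0) = 0.010/0.220 = 0.045455.
P(A=1) = 0.050 + 0.079 + 0.073 + 0.005 + 0.082 = 0.289; P(B=0 | A=1) = 0.050/0.289 = 0.173010.
Difference = -0.12756.

-0.12756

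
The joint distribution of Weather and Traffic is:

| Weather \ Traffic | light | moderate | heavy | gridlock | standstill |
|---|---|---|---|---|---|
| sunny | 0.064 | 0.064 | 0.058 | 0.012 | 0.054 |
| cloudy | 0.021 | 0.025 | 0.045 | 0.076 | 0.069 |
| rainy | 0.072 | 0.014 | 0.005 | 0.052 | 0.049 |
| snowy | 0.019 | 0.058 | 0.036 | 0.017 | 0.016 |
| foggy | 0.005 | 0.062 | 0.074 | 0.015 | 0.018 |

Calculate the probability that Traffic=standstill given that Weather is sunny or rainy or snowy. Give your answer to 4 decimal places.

0.2017

P(Weather=sunny) = 0.064 + 0.064 + 0.058 + 0.012 + 0.054 = 0.252.
P(Weather=rainy) = 0.072 + 0.014 + 0.005 + 0.052 + 0.049 = 0.192.
P(Weather=snowy) = 0.019 + 0.058 + 0.036 + 0.017 + 0.016 = 0.146.
P(Weather ∈ {sunny, rainy, snowy}) = 0.252 + 0.192 + 0.146 = 0.590; P(Traffic=standstill, Weather ∈ {sunny, rainy, snowy}) = 0.054 + 0.049 + 0.016 = 0.119.
P(Traffic=standstill | Weather ∈ {sunny, rainy, snowy}) = 0.119/0.590 = 0.2017.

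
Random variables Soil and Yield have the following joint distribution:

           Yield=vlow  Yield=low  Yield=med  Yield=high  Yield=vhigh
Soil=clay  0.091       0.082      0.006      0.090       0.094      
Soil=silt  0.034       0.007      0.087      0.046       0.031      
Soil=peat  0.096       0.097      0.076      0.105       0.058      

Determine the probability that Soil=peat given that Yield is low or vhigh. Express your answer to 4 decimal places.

0.4201

P(Yield=low) = 0.082 + 0.007 + 0.097 = 0.186.
P(Yield=vhigh) = 0.094 + 0.031 + 0.058 = 0.183.
P(Yield ∈ {low, vhigh}) = 0.186 + 0.183 = 0.369; P(Soil=peat, Yield ∈ {low, vhigh}) = 0.097 + 0.058 = 0.155.
P(Soil=peat | Yield ∈ {low, vhigh}) = 0.155/0.369 = 0.4201.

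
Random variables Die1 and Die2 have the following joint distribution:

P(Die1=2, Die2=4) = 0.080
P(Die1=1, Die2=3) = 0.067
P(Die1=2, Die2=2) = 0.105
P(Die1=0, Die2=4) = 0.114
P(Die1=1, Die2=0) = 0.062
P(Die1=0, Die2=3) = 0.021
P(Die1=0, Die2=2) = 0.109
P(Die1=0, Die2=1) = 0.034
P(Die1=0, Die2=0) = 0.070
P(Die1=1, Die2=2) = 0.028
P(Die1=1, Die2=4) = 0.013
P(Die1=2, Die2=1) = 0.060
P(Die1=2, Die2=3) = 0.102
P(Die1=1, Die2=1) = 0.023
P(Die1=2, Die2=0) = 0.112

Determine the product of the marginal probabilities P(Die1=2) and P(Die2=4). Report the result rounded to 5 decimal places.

P(Die1=2) = 0.112 + 0.060 + 0.105 + 0.102 + 0.080 = 0.459.
P(Die2=4) = 0.114 + 0.013 + 0.080 = 0.207.
Product: 0.459 × 0.207 = 0.09501.

0.09501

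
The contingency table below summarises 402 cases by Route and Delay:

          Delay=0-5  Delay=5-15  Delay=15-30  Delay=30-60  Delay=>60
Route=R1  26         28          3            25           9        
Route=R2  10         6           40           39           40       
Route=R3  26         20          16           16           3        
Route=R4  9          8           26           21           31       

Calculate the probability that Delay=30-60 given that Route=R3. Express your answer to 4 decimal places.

Total with Route=R3: 26 + 20 + 16 + 16 + 3 = 81.
P(Delay=30-60 | Route=R3) = 16/81 = 0.1975.

0.1975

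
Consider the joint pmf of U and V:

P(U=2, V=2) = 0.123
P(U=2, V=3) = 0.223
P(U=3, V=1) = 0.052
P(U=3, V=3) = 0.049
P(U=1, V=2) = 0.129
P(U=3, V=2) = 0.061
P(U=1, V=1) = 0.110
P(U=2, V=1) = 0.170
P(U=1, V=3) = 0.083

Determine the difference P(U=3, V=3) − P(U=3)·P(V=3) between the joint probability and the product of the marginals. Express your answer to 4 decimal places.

-0.0085

P(U=3) = 0.052 + 0.061 + 0.049 = 0.162.
P(V=3) = 0.083 + 0.223 + 0.049 = 0.355.
P(U=3, V=3) − P(U=3)P(V=3) = 0.049 − 0.162×0.355 = -0.0085.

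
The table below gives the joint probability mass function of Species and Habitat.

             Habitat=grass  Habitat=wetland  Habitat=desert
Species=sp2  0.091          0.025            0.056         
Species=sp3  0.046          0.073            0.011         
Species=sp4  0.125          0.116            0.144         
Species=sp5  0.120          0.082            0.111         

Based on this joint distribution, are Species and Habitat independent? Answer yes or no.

no

P(Species=sp3) = 0.130 and P(Habitat=wetland) = 0.296, so their product is 0.03848, but P(Species=sp3, Habitat=wetland) = 0.073. Since these differ, Species and Habitat are not independent.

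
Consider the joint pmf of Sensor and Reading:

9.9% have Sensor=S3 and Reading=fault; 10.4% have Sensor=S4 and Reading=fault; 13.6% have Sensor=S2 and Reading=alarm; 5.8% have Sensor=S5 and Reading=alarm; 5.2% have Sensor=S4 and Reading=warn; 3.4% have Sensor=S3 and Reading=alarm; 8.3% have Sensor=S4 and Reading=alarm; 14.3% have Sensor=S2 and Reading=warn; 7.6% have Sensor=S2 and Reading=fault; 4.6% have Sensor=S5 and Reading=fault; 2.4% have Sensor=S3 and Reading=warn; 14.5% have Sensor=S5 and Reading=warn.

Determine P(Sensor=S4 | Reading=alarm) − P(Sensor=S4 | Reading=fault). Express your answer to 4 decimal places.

P(Reading=alarm) = 0.136 + 0.034 + 0.083 + 0.058 = 0.311; P(Sensor=S4 | Reading=alarm) = 0.083/0.311 = 0.26688.
P(Reading=fault) = 0.076 + 0.099 + 0.104 + 0.046 = 0.325; P(Sensor=S4 | Reading=fault) = 0.104/0.325 = 0.32000.
Difference = -0.0531.

-0.0531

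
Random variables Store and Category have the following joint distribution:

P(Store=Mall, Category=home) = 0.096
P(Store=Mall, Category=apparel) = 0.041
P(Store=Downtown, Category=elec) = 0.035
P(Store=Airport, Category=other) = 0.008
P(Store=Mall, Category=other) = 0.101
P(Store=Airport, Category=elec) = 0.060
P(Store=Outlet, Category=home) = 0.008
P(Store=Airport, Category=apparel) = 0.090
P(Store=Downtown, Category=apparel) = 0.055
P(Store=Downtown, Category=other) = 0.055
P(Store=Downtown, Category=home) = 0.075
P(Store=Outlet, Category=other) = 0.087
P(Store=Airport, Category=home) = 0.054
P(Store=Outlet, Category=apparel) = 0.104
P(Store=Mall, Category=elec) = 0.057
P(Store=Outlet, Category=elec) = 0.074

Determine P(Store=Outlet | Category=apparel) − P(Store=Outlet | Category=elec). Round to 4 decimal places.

0.0312

P(Category=apparel) = 0.055 + 0.041 + 0.090 + 0.104 = 0.290; P(Store=Outlet | Category=apparel) = 0.104/0.290 = 0.35862.
P(Category=elec) = 0.035 + 0.057 + 0.060 + 0.074 = 0.226; P(Store=Outlet | Category=elec) = 0.074/0.226 = 0.32743.
Difference = 0.0312.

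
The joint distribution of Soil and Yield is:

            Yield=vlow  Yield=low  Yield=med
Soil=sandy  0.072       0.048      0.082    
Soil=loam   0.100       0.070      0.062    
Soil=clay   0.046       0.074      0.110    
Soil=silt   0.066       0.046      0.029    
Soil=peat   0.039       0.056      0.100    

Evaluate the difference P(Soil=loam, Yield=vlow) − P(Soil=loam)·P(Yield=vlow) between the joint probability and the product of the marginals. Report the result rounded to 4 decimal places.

P(Soil=loam) = 0.100 + 0.070 + 0.062 = 0.232.
P(Yield=vlow) = 0.072 + 0.100 + 0.046 + 0.066 + 0.039 = 0.323.
P(Soil=loam, Yield=vlow) − P(Soil=loam)P(Yield=vlow) = 0.100 − 0.232×0.323 = 0.0251.

0.0251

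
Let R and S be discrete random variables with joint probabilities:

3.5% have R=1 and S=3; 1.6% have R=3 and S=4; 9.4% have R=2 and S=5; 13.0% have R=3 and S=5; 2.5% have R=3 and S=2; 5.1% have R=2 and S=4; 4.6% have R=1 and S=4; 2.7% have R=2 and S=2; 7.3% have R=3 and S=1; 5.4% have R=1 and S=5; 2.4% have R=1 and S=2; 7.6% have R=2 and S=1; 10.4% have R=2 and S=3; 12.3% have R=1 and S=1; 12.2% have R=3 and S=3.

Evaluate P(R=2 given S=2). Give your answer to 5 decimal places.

P(S=2) = 0.024 + 0.027 + 0.025 = 0.076.
P(R=2 | S=2) = 0.027/0.076 = 0.35526.

0.35526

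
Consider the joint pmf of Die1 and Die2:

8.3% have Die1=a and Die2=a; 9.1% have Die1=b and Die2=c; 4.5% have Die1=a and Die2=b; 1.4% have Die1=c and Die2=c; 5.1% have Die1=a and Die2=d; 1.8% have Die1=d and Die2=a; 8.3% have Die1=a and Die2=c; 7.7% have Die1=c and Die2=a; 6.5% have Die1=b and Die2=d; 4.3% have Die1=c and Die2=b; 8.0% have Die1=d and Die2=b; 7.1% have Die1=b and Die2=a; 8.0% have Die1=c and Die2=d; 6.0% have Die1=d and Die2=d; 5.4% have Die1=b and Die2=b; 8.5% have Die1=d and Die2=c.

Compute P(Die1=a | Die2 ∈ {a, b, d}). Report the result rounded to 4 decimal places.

P(Die2=a) = 0.083 + 0.071 + 0.077 + 0.018 = 0.249.
P(Die2=b) = 0.045 + 0.054 + 0.043 + 0.080 = 0.222.
P(Die2=d) = 0.051 + 0.065 + 0.080 + 0.060 = 0.256.
P(Die2 ∈ {a, b, d}) = 0.249 + 0.222 + 0.256 = 0.727; P(Die1=a, Die2 ∈ {a, b, d}) = 0.083 + 0.045 + 0.051 = 0.179.
P(Die1=a | Die2 ∈ {a, b, d}) = 0.179/0.727 = 0.2462.

0.2462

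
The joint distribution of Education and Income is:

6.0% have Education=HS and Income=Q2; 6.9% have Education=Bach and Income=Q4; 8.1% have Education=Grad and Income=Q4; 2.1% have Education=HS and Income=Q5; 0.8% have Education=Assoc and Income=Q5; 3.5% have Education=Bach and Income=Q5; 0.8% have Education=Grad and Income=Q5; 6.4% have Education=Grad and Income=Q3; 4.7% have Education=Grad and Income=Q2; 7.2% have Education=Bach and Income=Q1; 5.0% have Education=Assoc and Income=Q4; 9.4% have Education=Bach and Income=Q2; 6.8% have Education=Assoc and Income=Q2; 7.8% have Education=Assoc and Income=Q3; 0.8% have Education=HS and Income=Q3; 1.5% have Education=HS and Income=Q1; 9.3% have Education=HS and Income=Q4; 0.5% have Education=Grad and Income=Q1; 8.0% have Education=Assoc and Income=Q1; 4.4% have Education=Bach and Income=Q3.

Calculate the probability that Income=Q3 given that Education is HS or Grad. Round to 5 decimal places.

P(Education=HS) = 0.015 + 0.060 + 0.008 + 0.093 + 0.021 = 0.197.
P(Education=Grad) = 0.005 + 0.047 + 0.064 + 0.081 + 0.008 = 0.205.
P(Education ∈ {HS, Grad}) = 0.197 + 0.205 = 0.402; P(Income=Q3, Education ∈ {HS, Grad}) = 0.008 + 0.064 = 0.072.
P(Income=Q3 | Education ∈ {HS, Grad}) = 0.072/0.402 = 0.17910.

0.17910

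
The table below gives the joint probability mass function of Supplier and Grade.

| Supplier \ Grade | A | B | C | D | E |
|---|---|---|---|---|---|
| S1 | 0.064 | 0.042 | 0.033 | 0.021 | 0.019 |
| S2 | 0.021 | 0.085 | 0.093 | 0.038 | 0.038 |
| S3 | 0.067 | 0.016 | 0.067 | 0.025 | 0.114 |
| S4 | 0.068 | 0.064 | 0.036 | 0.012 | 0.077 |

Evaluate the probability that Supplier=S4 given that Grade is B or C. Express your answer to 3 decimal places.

P(Grade=B) = 0.042 + 0.085 + 0.016 + 0.064 = 0.207.
P(Grade=C) = 0.033 + 0.093 + 0.067 + 0.036 = 0.229.
P(Grade ∈ {B, C}) = 0.207 + 0.229 = 0.436; P(Supplier=S4, Grade ∈ {B, C}) = 0.064 + 0.036 = 0.100.
P(Supplier=S4 | Grade ∈ {B, C}) = 0.100/0.436 = 0.229.

0.229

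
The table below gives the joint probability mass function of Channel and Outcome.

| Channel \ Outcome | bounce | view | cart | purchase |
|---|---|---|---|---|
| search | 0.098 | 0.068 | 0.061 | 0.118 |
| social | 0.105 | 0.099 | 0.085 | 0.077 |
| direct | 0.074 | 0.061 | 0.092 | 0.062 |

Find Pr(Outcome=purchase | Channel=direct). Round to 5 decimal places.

0.21453

P(Channel=direct) = 0.074 + 0.061 + 0.092 + 0.062 = 0.289.
P(Outcome=purchase | Channel=direct) = 0.062/0.289 = 0.21453.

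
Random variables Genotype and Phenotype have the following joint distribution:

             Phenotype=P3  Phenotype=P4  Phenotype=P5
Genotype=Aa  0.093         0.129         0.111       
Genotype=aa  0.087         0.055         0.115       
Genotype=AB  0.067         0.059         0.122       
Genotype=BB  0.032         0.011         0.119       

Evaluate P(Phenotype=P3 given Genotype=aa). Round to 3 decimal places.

P(Genotype=aa) = 0.087 + 0.055 + 0.115 = 0.257.
P(Phenotype=P3 | Genotype=aa) = 0.087/0.257 = 0.339.

0.339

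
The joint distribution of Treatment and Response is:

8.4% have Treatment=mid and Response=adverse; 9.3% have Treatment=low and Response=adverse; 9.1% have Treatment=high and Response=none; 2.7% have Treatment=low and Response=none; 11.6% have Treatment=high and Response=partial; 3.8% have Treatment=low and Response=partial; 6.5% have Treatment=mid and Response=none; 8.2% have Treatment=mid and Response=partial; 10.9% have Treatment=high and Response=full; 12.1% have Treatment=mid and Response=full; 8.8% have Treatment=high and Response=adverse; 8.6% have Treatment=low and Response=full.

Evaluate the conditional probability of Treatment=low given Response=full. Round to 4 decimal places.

0.2722

P(Response=full) = 0.086 + 0.121 + 0.109 = 0.316.
P(Treatment=low | Response=full) = 0.086/0.316 = 0.2722.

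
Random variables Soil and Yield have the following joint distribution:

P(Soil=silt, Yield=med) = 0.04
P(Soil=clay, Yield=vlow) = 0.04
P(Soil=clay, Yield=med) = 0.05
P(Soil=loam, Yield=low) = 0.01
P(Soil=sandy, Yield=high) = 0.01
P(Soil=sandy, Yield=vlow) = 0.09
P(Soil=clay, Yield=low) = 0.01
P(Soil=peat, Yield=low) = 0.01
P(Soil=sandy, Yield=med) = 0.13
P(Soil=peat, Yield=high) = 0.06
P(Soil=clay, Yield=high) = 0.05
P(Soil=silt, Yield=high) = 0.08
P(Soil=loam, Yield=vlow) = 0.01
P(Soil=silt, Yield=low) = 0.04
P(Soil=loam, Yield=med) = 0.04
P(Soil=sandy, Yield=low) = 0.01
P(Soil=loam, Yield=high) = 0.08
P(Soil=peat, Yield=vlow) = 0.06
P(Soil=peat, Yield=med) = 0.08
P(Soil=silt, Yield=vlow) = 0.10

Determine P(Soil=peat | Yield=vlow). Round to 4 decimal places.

P(Yield=vlow) = 0.09 + 0.01 + 0.04 + 0.10 + 0.06 = 0.30.
P(Soil=peat | Yield=vlow) = 0.06/0.30 = 0.2000.

0.2000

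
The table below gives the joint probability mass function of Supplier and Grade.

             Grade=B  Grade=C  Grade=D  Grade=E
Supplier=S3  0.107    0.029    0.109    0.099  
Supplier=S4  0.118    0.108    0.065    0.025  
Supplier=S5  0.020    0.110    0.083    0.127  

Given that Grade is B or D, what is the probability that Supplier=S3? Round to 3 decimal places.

P(Grade=B) = 0.107 + 0.118 + 0.020 = 0.245.
P(Grade=D) = 0.109 + 0.065 + 0.083 = 0.257.
P(Grade ∈ {B, D}) = 0.245 + 0.257 = 0.502; P(Supplier=S3, Grade ∈ {B, D}) = 0.107 + 0.109 = 0.216.
P(Supplier=S3 | Grade ∈ {B, D}) = 0.216/0.502 = 0.430.

0.430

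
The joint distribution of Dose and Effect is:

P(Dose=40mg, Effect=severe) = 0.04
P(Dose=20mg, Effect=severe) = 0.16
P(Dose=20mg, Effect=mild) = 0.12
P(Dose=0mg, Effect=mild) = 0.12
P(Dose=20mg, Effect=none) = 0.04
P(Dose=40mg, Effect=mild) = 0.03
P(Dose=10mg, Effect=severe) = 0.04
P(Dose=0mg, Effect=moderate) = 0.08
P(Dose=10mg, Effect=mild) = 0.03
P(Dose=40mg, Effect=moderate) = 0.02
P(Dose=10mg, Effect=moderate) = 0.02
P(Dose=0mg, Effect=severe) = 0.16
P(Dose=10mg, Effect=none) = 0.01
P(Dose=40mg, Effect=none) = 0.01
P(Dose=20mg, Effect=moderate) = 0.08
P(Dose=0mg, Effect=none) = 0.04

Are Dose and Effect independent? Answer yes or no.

yes

Every cell satisfies P(Dose,Effect) = P(Dose)·P(Effect). For instance P(Dose=20mg) = 0.40, P(Effect=mild) = 0.30, and 0.40×0.30 = 0.12 matches the joint entry. So Dose and Effect are independent.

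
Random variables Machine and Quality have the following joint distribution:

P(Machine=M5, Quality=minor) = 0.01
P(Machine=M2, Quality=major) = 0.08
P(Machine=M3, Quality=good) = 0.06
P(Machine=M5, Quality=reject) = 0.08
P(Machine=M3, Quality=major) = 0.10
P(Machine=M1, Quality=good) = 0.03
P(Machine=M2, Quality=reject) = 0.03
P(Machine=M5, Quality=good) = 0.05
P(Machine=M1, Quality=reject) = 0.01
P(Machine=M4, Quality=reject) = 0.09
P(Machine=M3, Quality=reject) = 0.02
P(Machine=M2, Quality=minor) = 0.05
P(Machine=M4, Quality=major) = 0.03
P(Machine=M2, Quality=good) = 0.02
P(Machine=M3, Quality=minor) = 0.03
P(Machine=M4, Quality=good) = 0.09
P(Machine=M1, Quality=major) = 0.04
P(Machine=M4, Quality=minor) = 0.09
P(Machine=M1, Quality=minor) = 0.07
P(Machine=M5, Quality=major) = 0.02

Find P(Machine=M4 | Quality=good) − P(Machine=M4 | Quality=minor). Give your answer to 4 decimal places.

P(Quality=good) = 0.03 + 0.02 + 0.06 + 0.09 + 0.05 = 0.25; P(Machine=M4 | Quality=good) = 0.09/0.25 = 0.36000.
P(Quality=minor) = 0.07 + 0.05 + 0.03 + 0.09 + 0.01 = 0.25; P(Machine=M4 | Quality=minor) = 0.09/0.25 = 0.36000.
Difference = 0.0000.

0.0000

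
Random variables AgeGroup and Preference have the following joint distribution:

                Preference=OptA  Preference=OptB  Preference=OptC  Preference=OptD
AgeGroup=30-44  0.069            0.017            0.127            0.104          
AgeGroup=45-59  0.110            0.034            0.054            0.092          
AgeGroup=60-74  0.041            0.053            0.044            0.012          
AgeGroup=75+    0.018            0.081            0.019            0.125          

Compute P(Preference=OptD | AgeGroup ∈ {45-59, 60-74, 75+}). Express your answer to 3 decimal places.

P(AgeGroup=45-59) = 0.110 + 0.034 + 0.054 + 0.092 = 0.290.
P(AgeGroup=60-74) = 0.041 + 0.053 + 0.044 + 0.012 = 0.150.
P(AgeGroup=75+) = 0.018 + 0.081 + 0.019 + 0.125 = 0.243.
P(AgeGroup ∈ {45-59, 60-74, 75+}) = 0.290 + 0.150 + 0.243 = 0.683; P(Preference=OptD, AgeGroup ∈ {45-59, 60-74, 75+}) = 0.092 + 0.012 + 0.125 = 0.229.
P(Preference=OptD | AgeGroup ∈ {45-59, 60-74, 75+}) = 0.229/0.683 = 0.335.

0.335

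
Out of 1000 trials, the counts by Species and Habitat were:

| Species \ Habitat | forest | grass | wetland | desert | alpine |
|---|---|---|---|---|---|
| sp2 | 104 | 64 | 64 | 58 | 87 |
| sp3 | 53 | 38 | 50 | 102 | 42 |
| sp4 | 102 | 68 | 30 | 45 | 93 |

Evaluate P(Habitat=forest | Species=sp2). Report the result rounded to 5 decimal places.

Total with Species=sp2: 104 + 64 + 64 + 58 + 87 = 377.
P(Habitat=forest | Species=sp2) = 104/377 = 0.27586.

0.27586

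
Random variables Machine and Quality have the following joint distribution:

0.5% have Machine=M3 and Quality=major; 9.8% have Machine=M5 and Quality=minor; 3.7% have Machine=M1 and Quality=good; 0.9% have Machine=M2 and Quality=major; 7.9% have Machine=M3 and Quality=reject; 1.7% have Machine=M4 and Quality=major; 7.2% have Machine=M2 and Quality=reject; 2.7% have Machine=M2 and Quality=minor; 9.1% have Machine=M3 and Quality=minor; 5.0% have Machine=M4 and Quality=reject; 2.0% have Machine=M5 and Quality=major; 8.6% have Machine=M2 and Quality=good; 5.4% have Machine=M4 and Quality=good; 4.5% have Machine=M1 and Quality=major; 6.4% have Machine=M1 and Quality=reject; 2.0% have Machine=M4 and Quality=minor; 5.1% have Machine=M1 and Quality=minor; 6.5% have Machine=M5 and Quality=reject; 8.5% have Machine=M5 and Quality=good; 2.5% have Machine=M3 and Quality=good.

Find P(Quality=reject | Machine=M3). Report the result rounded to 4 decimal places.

P(Machine=M3) = 0.025 + 0.091 + 0.005 + 0.079 = 0.200.
P(Quality=reject | Machine=M3) = 0.079/0.200 = 0.3950.

0.3950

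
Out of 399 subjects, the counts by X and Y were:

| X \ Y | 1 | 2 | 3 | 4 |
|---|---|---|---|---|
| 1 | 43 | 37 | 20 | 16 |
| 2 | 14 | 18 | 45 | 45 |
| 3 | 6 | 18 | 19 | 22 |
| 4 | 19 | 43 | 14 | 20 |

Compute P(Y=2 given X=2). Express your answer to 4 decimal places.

Total with X=2: 14 + 18 + 45 + 45 = 122.
P(Y=2 | X=2) = 18/122 = 0.1475.

0.1475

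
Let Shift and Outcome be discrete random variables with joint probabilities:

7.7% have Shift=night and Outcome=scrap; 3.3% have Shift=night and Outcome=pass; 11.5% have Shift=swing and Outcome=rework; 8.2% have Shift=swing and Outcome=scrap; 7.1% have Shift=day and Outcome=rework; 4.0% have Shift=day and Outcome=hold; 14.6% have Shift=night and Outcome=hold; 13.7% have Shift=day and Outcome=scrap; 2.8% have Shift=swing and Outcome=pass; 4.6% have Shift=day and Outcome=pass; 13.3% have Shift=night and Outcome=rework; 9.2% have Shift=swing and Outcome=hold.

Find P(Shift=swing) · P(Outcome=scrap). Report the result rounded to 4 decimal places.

P(Shift=swing) = 0.028 + 0.115 + 0.082 + 0.092 = 0.317.
P(Outcome=scrap) = 0.137 + 0.082 + 0.077 = 0.296.
Product: 0.317 × 0.296 = 0.0938.

0.0938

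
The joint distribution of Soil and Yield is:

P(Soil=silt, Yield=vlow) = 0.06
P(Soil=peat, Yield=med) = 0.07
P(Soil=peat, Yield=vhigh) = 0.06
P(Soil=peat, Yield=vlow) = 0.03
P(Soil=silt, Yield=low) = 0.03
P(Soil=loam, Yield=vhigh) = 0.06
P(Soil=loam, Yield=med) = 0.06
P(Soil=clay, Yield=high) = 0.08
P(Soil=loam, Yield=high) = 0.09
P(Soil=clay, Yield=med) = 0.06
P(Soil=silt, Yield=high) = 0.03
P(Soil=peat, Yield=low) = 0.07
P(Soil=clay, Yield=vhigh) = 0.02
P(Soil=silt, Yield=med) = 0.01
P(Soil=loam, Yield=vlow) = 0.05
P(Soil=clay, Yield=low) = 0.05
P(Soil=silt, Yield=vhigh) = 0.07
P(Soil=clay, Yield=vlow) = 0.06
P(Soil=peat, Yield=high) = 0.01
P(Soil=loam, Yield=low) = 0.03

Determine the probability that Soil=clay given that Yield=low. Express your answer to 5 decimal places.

P(Yield=low) = 0.03 + 0.05 + 0.03 + 0.07 = 0.18.
P(Soil=clay | Yield=low) = 0.05/0.18 = 0.27778.

0.27778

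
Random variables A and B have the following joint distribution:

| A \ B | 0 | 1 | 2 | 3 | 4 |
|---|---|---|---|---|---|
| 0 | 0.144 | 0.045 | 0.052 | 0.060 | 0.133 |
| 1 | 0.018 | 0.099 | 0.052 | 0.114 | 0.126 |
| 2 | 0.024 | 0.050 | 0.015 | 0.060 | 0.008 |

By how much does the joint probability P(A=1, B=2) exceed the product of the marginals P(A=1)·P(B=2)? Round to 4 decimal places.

0.0033

P(A=1) = 0.018 + 0.099 + 0.052 + 0.114 + 0.126 = 0.409.
P(B=2) = 0.052 + 0.052 + 0.015 = 0.119.
P(A=1, B=2) − P(A=1)P(B=2) = 0.052 − 0.409×0.119 = 0.0033.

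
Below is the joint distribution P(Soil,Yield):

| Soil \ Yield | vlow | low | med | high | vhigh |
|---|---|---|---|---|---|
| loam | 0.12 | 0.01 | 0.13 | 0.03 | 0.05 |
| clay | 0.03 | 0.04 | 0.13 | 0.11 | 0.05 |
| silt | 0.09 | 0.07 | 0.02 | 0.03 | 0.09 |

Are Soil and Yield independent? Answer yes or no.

no

P(Soil=silt) = 0.30 and P(Yield=med) = 0.28, so their product is 0.0840, but P(Soil=silt, Yield=med) = 0.02. Since these differ, Soil and Yield are not independent.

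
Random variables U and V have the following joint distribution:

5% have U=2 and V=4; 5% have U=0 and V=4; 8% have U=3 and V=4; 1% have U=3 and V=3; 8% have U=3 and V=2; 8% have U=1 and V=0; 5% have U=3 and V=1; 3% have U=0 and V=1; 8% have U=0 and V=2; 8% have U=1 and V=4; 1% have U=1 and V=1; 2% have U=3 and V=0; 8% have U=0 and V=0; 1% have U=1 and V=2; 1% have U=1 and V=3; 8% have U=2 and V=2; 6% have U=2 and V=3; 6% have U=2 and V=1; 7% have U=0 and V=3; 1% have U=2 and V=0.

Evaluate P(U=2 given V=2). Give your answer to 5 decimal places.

0.32000

P(V=2) = 0.08 + 0.01 + 0.08 + 0.08 = 0.25.
P(U=2 | V=2) = 0.08/0.25 = 0.32000.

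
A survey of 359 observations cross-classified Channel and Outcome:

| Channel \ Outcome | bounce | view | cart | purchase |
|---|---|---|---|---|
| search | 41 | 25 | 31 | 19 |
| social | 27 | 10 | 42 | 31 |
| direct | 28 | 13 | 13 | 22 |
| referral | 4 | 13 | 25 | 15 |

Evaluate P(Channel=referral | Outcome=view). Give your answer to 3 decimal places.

Total with Outcome=view: 25 + 10 + 13 + 13 = 61.
P(Channel=referral | Outcome=view) = 13/61 = 0.213.

0.213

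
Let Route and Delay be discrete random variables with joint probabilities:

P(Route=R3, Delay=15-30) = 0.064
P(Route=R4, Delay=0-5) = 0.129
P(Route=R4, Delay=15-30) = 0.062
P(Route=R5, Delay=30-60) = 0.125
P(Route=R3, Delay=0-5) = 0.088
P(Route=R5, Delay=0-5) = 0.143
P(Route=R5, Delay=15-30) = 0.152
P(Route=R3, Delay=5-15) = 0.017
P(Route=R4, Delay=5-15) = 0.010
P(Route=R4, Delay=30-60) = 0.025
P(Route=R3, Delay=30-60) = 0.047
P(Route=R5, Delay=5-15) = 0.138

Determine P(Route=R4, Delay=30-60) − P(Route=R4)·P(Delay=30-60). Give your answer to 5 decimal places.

-0.01952

P(Route=R4) = 0.129 + 0.010 + 0.062 + 0.025 = 0.226.
P(Delay=30-60) = 0.047 + 0.025 + 0.125 = 0.197.
P(Route=R4, Delay=30-60) − P(Route=R4)P(Delay=30-60) = 0.025 − 0.226×0.197 = -0.01952.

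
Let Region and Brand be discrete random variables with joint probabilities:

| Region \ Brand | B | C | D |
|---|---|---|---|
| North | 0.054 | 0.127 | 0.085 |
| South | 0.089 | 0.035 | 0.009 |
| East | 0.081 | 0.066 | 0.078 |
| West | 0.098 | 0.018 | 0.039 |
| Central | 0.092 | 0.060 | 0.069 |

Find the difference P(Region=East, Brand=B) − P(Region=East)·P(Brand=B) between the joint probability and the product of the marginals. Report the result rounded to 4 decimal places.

P(Region=East) = 0.081 + 0.066 + 0.078 = 0.225.
P(Brand=B) = 0.054 + 0.089 + 0.081 + 0.098 + 0.092 = 0.414.
P(Region=East, Brand=B) − P(Region=East)P(Brand=B) = 0.081 − 0.225×0.414 = -0.0122.

-0.0122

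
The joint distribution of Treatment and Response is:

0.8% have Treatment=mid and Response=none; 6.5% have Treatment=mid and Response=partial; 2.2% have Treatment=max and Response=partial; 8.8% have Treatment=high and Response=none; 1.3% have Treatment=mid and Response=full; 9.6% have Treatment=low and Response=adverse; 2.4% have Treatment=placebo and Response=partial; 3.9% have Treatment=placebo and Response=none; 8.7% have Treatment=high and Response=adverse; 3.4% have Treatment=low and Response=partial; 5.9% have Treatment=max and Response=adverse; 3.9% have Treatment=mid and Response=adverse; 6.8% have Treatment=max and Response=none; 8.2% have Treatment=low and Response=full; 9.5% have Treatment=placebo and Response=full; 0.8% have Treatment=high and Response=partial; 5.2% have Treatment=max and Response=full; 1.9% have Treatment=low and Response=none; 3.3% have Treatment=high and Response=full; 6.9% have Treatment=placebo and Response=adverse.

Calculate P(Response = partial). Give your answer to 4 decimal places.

P(Response=partial) = 0.024 + 0.034 + 0.065 + 0.008 + 0.022 = 0.153.

0.1530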